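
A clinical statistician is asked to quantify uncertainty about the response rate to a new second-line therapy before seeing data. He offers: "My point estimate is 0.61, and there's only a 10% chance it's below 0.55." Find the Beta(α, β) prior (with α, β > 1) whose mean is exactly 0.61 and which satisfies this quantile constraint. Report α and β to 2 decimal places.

α ≈ 66.94, β ≈ 42.80

With mean 0.61 fixed, write α = 0.61s, β = 0.39s where s = α+β.
Need P(θ < 0.55) = 0.1 under Beta(0.61s, 0.39s). Normal approximation: (q−m)/√(m(1−m)/s) ≈ z_{0.1} = -1.28, so s ≈ 0.61·0.39·(-1.28)²/(0.55−0.61)² = 108.5.
At s = 108.5: P(θ<0.55) ≈ 0.101. Adjusting to match 0.1 gives s ≈ 109.74.
So α = 0.61·109.74 ≈ 66.94, β = 0.39·109.74 ≈ 42.80.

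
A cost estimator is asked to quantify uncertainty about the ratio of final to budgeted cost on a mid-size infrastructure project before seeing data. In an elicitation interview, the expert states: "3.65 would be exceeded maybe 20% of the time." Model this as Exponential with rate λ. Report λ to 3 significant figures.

P(T > 3.65) = e^(−λ·3.65) = 0.2, so λ = −ln(0.2)/3.65 = 0.441.

λ ≈ 0.441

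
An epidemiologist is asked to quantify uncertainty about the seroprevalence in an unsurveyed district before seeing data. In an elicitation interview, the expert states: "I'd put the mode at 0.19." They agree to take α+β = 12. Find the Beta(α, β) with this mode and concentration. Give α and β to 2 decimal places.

For α,β > 1 the Beta mode is (α−1)/(α+β−2). With α+β = 12, the mode is (α−1)/10.
Set (α−1)/10 = 0.19 → α = 1 + 0.19·10 = 2.90.
β = 12 − α = 9.10.

α = 2.90, β = 9.10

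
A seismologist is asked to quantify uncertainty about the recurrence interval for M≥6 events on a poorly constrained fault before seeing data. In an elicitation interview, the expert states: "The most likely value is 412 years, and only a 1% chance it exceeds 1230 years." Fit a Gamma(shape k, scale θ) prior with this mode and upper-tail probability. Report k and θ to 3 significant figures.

Gamma(k,θ) with k>1 has mode (k−1)θ, so θ = 412/(k−1).
Need P(X < 1230) = 0.99 with θ tied to k this way. Start at k = 2, θ = 412: P(X<1230) ≈ 0.799.
Too low — raise k to concentrate. Iterating converges to k ≈ 4.77.
Then θ = 412/(4.77−1) ≈ 109.

k ≈ 4.77, θ ≈ 109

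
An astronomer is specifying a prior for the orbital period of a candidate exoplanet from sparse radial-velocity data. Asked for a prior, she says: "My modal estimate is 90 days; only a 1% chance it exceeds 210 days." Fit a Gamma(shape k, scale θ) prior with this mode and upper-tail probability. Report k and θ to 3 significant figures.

Gamma(k,θ) with k>1 has mode (k−1)θ, so θ = 90/(k−1).
Need P(X < 210) = 0.99 with θ tied to k this way. Start at k = 2, θ = 90: P(X<210) ≈ 0.677.
Too low — raise k to concentrate. Iterating converges to k ≈ 7.63.
Then θ = 90/(7.63−1) ≈ 13.6.

k ≈ 7.63, θ ≈ 13.6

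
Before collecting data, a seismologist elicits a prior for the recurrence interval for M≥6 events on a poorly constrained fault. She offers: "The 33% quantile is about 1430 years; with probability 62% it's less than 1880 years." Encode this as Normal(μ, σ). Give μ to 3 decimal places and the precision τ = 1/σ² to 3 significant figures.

The p-quantile of Normal(μ,σ) is μ + z_p·σ, with z_{0.33} = -0.4399 and z_{0.62} = 0.3055.
Eliminate σ: μ = (z₂·x₁ − z₁·x₂)/(z₂ − z₁) = (0.3055·1430 − (-0.4399)·1880)/0.7454 = 1695.579.
Then σ = (x₂ − x₁)/(z₂ − z₁) = (1880 − 1430)/0.7454 = 603.708.
Precision τ = 1/σ² = 1/603.7² = 2.74e-06.

μ = 1695.579, τ = 2.74e-06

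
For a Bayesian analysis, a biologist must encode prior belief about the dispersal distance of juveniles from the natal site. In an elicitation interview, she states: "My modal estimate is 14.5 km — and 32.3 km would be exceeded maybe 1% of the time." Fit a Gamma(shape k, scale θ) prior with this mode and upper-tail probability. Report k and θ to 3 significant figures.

Gamma(k,θ) with k>1 has mode (k−1)θ, so θ = 14.5/(k−1).
Need P(X < 32.3) = 0.99 with θ tied to k this way. Start at k = 2, θ = 14.5: P(X<32.3) ≈ 0.652.
Too low — raise k to concentrate. Iterating converges to k ≈ 8.5.
Then θ = 14.5/(8.5−1) ≈ 1.93.

k ≈ 8.5, θ ≈ 1.93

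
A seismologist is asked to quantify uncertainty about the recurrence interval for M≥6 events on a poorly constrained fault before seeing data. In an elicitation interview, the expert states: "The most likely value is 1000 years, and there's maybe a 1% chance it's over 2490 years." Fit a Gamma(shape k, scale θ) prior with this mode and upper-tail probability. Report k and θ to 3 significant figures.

Gamma(k,θ) with k>1 has mode (k−1)θ, so θ = 1000/(k−1).
Need P(X < 2490) = 0.99 with θ tied to k this way. Start at k = 2, θ = 1000: P(X<2490) ≈ 0.711.
Too low — raise k to concentrate. Iterating converges to k ≈ 6.64.
Then θ = 1000/(6.64−1) ≈ 177.

k ≈ 6.64, θ ≈ 177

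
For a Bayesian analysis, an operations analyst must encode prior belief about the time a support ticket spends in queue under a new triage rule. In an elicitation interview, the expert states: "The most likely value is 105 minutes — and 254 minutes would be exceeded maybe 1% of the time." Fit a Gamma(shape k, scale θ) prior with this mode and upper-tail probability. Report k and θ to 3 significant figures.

Gamma(k,θ) with k>1 has mode (k−1)θ, so θ = 105/(k−1).
Need P(X < 254) = 0.99 with θ tied to k this way. Start at k = 2, θ = 105: P(X<254) ≈ 0.696.
Too low — raise k to concentrate. Iterating converges to k ≈ 7.06.
Then θ = 105/(7.06−1) ≈ 17.3.

k ≈ 7.06, θ ≈ 17.3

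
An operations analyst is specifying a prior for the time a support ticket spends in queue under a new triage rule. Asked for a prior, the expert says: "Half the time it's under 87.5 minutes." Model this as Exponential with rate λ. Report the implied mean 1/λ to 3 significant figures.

Exponential median = ln 2 / λ, so λ = ln 2 / 87.5 = 0.00792.
Mean = 1/λ = 126 minutes.

mean ≈ 126 minutes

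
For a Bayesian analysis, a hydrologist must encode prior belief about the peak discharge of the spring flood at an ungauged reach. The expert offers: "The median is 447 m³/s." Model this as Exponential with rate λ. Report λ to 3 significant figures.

Exponential median = ln 2 / λ, so λ = ln 2 / 447.0 = 0.00155.

λ ≈ 0.00155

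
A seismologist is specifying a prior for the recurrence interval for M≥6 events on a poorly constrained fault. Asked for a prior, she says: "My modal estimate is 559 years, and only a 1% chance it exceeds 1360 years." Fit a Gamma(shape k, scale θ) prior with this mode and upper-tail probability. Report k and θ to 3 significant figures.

k ≈ 6.97, θ ≈ 93.6

Gamma(k,θ) with k>1 has mode (k−1)θ, so θ = 559/(k−1).
Need P(X < 1360) = 0.99 with θ tied to k this way. Start at k = 2, θ = 559: P(X<1360) ≈ 0.699.
Too low — raise k to concentrate. Iterating converges to k ≈ 6.97.
Then θ = 559/(6.97−1) ≈ 93.6.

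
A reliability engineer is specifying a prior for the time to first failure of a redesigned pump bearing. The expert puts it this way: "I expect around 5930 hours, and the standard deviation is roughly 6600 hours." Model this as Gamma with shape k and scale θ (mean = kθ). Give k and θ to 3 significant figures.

For Gamma(k, scale θ): mean = kθ, variance = kθ², so CV = 1/√k.
CV = SD/mean = 6600/5930 = 1.113, hence k = 1/CV² = 0.807.
Then θ = mean/k = 5930/0.807 = 7350.

k ≈ 0.807, θ ≈ 7350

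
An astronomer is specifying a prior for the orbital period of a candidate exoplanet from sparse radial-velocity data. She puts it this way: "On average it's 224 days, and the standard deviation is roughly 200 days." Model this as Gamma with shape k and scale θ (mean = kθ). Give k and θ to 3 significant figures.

k ≈ 1.25, θ ≈ 179

For Gamma(k, scale θ): mean = kθ, variance = kθ², so CV = 1/√k.
CV = SD/mean = 200/224 = 0.8929, hence k = 1/CV² = 1.25.
Then θ = mean/k = 224/1.25 = 179.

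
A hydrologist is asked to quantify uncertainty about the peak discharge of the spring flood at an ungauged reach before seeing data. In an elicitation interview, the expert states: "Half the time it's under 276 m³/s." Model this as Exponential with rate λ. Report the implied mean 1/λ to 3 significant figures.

Exponential median = ln 2 / λ, so λ = ln 2 / 276.0 = 0.00251.
Mean = 1/λ = 398 m³/s.

mean ≈ 398 m³/s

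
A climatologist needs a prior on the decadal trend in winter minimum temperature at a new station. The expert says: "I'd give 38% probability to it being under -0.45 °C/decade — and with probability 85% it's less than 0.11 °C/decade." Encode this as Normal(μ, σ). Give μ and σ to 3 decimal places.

For Normal(μ,σ), the p-quantile is μ + z_p·σ. Here z_{0.38} = -0.3055, z_{0.85} = 1.036.
So -0.45 = μ − 0.3055σ and 0.11 = μ + 1.036σ.
Subtracting: σ = (0.11 − -0.45)/(1.036 − (-0.3055)) = 0.417.
Then μ = -0.45 − (-0.3055)·0.417 = -0.323.

μ = -0.323, σ = 0.417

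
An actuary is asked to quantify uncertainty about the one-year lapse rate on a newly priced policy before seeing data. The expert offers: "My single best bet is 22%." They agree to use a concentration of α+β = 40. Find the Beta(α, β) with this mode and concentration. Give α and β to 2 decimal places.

For α,β > 1 the Beta mode is (α−1)/(α+β−2). With α+β = 40, the mode is (α−1)/38.
Set (α−1)/38 = 0.22 → α = 1 + 0.22·38 = 9.36.
β = 40 − α = 30.64.

α = 9.36, β = 30.64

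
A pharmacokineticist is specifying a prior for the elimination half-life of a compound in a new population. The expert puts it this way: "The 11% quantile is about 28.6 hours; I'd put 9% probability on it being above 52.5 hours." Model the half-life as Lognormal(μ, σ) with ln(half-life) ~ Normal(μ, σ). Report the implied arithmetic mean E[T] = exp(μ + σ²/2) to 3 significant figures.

E[T] ≈ 39.3 hours

If T ~ Lognormal(μ,σ) then ln T ~ Normal(μ,σ), so the p-quantile of ln T is μ + z_p·σ.
ln(28.6) = 3.353 and ln(52.5) = 3.961; z_{0.11} = -1.227, z_{0.91} = 1.341.
σ = (3.961 − 3.353)/(1.341 − (-1.227)) = 0.237.
μ = 3.353 − (-1.227)·0.237 = 3.644.
E[T] = exp(μ + σ²/2) = exp(3.644 + 0.0280) = 39.3 hours.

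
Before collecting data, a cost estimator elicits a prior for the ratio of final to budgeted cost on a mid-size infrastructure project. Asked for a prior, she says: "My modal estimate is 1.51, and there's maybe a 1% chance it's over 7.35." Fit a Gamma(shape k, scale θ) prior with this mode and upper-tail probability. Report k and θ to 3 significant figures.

Gamma(k,θ) with k>1 has mode (k−1)θ, so θ = 1.51/(k−1).
Need P(X < 7.35) = 0.99 with θ tied to k this way. Start at k = 2, θ = 1.51: P(X<7.35) ≈ 0.955.
Too low — raise k to concentrate. Iterating converges to k ≈ 2.58.
Then θ = 1.51/(2.58−1) ≈ 0.957.

k ≈ 2.58, θ ≈ 0.957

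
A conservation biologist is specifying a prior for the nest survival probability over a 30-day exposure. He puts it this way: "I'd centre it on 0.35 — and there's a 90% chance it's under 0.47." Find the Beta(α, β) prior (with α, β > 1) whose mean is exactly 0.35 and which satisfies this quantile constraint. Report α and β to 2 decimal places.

α ≈ 9.32, β ≈ 17.31

With mean 0.35 fixed, write α = 0.35s, β = 0.65s where s = α+β.
Need P(θ < 0.47) = 0.9 under Beta(0.35s, 0.65s). Normal approximation: (q−m)/√(m(1−m)/s) ≈ z_{0.9} = 1.28, so s ≈ 0.35·0.65·(1.28)²/(0.47−0.35)² = 25.9.
At s = 25.9: P(θ<0.47) ≈ 0.897. Adjusting to match 0.9 gives s ≈ 26.62.
So α = 0.35·26.62 ≈ 9.32, β = 0.65·26.62 ≈ 17.31.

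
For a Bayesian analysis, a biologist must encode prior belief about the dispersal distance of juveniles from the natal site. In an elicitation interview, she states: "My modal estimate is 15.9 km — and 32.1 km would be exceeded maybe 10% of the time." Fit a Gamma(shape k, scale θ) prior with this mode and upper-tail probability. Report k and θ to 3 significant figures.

Gamma(k,θ) with k>1 has mode (k−1)θ, so θ = 15.9/(k−1).
Need P(X < 32.1) = 0.9 with θ tied to k this way. Start at k = 2, θ = 15.9: P(X<32.1) ≈ 0.599.
Too low — raise k to concentrate. Iterating converges to k ≈ 4.89.
Then θ = 15.9/(4.89−1) ≈ 4.09.

k ≈ 4.89, θ ≈ 4.09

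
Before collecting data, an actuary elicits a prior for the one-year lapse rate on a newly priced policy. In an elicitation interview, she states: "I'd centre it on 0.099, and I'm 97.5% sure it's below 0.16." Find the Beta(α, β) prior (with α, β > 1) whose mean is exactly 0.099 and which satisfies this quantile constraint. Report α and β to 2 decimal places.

α ≈ 11.23, β ≈ 102.17

With mean 0.099 fixed, write α = 0.099s, β = 0.901s where s = α+β.
Need P(θ < 0.16) = 0.975 under Beta(0.099s, 0.901s). Normal approximation: (q−m)/√(m(1−m)/s) ≈ z_{0.975} = 1.96, so s ≈ 0.099·0.901·(1.96)²/(0.16−0.099)² = 92.1.
At s = 92.1: P(θ<0.16) ≈ 0.963. Adjusting to match 0.975 gives s ≈ 113.40.
So α = 0.099·113.40 ≈ 11.23, β = 0.901·113.40 ≈ 102.17.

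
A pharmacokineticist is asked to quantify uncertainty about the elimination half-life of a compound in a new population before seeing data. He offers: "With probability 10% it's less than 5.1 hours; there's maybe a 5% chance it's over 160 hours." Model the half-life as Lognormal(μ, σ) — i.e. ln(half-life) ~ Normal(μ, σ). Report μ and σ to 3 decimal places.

If T ~ Lognormal(μ,σ) then ln T ~ Normal(μ,σ), so the p-quantile of ln T is μ + z_p·σ.
ln(5.1) = 1.629 and ln(160) = 5.075; z_{0.1} = -1.282, z_{0.95} = 1.645.
σ = (5.075 − 1.629)/(1.645 − (-1.282)) = 1.178.
μ = 1.629 − (-1.282)·1.178 = 3.138.

μ ≈ 3.138, σ ≈ 1.178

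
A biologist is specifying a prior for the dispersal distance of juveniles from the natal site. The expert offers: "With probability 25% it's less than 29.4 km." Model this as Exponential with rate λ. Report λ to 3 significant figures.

P(T < 29.4) = 1 − e^(−λ·29.4) = 0.25, so λ = −ln(1−0.25)/29.4 = −ln(0.75)/29.4 = 0.00979.

λ ≈ 0.00979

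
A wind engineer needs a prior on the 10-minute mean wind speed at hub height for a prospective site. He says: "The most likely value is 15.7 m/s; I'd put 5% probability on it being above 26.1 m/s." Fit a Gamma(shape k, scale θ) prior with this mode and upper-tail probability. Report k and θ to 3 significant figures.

k ≈ 11.8, θ ≈ 1.45

Gamma(k,θ) with k>1 has mode (k−1)θ, so θ = 15.7/(k−1).
Need P(X < 26.1) = 0.95 with θ tied to k this way. Start at k = 2, θ = 15.7: P(X<26.1) ≈ 0.495.
Too low — raise k to concentrate. Iterating converges to k ≈ 11.8.
Then θ = 15.7/(11.8−1) ≈ 1.45.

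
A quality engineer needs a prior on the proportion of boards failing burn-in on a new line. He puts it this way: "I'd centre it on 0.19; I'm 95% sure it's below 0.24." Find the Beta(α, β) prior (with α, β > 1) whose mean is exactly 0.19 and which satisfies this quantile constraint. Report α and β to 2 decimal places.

α ≈ 34.02, β ≈ 145.04

With mean 0.19 fixed, write α = 0.19s, β = 0.81s where s = α+β.
Need P(θ < 0.24) = 0.95 under Beta(0.19s, 0.81s). Normal approximation: (q−m)/√(m(1−m)/s) ≈ z_{0.95} = 1.64, so s ≈ 0.19·0.81·(1.64)²/(0.24−0.19)² = 166.6.
At s = 166.6: P(θ<0.24) ≈ 0.944. Adjusting to match 0.95 gives s ≈ 179.06.
So α = 0.19·179.06 ≈ 34.02, β = 0.81·179.06 ≈ 145.04.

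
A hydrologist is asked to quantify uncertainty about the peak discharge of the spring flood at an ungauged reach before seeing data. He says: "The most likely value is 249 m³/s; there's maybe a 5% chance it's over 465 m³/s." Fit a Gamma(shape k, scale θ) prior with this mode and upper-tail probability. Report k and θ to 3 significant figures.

k ≈ 8.13, θ ≈ 34.9

Gamma(k,θ) with k>1 has mode (k−1)θ, so θ = 249/(k−1).
Need P(X < 465) = 0.95 with θ tied to k this way. Start at k = 2, θ = 249: P(X<465) ≈ 0.557.
Too low — raise k to concentrate. Iterating converges to k ≈ 8.13.
Then θ = 249/(8.13−1) ≈ 34.9.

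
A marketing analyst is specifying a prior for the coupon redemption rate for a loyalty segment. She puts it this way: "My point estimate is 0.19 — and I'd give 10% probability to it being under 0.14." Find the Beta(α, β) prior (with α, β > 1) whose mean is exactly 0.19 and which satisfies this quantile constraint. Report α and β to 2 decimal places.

α ≈ 17.95, β ≈ 76.54

With mean 0.19 fixed, write α = 0.19s, β = 0.81s where s = α+β.
Need P(θ < 0.14) = 0.1 under Beta(0.19s, 0.81s). Normal approximation: (q−m)/√(m(1−m)/s) ≈ z_{0.1} = -1.28, so s ≈ 0.19·0.81·(-1.28)²/(0.14−0.19)² = 101.1.
At s = 101.1: P(θ<0.14) ≈ 0.092. Adjusting to match 0.1 gives s ≈ 94.50.
So α = 0.19·94.50 ≈ 17.95, β = 0.81·94.50 ≈ 76.54.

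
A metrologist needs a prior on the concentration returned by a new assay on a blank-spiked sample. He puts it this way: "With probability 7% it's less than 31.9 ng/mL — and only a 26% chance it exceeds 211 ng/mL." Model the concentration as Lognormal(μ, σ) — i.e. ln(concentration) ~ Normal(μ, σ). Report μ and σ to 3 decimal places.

If T ~ Lognormal(μ,σ) then ln T ~ Normal(μ,σ), so the p-quantile of ln T is μ + z_p·σ.
ln(31.9) = 3.463 and ln(211) = 5.352; z_{0.07} = -1.476, z_{0.74} = 0.6433.
σ = (5.352 − 3.463)/(0.6433 − (-1.476)) = 0.892.
μ = 3.463 − (-1.476)·0.892 = 4.778.

μ ≈ 4.778, σ ≈ 0.892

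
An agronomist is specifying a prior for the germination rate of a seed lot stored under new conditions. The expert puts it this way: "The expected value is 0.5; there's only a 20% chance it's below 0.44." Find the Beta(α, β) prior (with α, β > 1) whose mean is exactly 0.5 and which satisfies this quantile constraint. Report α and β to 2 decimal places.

α ≈ 24.67, β ≈ 24.67

With mean 0.5 fixed, write α = 0.5s, β = 0.5s where s = α+β.
Need P(θ < 0.44) = 0.2 under Beta(0.5s, 0.5s). Normal approximation: (q−m)/√(m(1−m)/s) ≈ z_{0.2} = -0.842, so s ≈ 0.5·0.5·(-0.842)²/(0.44−0.5)² = 49.2.
At s = 49.2: P(θ<0.44) ≈ 0.200. Adjusting to match 0.2 gives s ≈ 49.33.
So α = 0.5·49.33 ≈ 24.67, β = 0.5·49.33 ≈ 24.67.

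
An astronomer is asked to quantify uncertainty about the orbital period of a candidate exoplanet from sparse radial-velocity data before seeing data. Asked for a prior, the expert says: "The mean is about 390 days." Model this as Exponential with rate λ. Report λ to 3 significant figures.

λ ≈ 0.00256

Exponential mean = 1/λ, so λ = 1/390.0 = 0.00256.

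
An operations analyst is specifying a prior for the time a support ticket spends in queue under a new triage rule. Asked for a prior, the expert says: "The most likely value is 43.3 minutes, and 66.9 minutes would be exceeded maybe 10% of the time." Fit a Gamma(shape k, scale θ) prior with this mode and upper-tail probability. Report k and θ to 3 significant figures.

k ≈ 10.9, θ ≈ 4.38

Gamma(k,θ) with k>1 has mode (k−1)θ, so θ = 43.3/(k−1).
Need P(X < 66.9) = 0.9 with θ tied to k this way. Start at k = 2, θ = 43.3: P(X<66.9) ≈ 0.457.
Too low — raise k to concentrate. Iterating converges to k ≈ 10.9.
Then θ = 43.3/(10.9−1) ≈ 4.38.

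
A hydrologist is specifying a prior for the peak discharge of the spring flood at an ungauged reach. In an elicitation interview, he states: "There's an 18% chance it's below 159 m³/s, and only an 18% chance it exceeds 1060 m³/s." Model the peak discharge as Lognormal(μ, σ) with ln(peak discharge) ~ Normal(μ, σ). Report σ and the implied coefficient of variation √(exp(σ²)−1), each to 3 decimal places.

σ ≈ 1.036, CV ≈ 1.388

If T ~ Lognormal(μ,σ) then ln T ~ Normal(μ,σ), so the p-quantile of ln T is μ + z_p·σ.
ln(159) = 5.069 and ln(1060) = 6.966; z_{0.18} = -0.9154, z_{0.82} = 0.9154.
σ = (6.966 − 5.069)/(0.9154 − (-0.9154)) = 1.036.
μ = 5.069 − (-0.9154)·1.036 = 6.017.
CV = √(exp(σ²)−1) = √(exp(1.0738)−1) = 1.388.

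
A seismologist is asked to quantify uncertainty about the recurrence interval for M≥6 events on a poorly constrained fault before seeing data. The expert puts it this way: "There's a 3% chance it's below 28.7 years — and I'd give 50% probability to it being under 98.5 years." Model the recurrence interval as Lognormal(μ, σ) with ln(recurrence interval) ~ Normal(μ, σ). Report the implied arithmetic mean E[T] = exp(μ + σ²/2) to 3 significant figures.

If T ~ Lognormal(μ,σ) then ln T ~ Normal(μ,σ), so the p-quantile of ln T is μ + z_p·σ.
ln(28.7) = 3.357 and ln(98.5) = 4.59; z_{0.03} = -1.881, z_{0.5} = 0.
σ = (4.59 − 3.357)/(0 − (-1.881)) = 0.656.
μ = 3.357 − (-1.881)·0.656 = 4.590.
E[T] = exp(μ + σ²/2) = exp(4.590 + 0.2149) = 122 years.

E[T] ≈ 122 years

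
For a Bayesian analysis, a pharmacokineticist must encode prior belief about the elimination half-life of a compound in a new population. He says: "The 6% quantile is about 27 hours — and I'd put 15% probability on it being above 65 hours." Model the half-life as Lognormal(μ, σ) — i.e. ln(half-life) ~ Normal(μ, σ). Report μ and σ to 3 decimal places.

μ ≈ 3.823, σ ≈ 0.339

If T ~ Lognormal(μ,σ) then ln T ~ Normal(μ,σ), so the p-quantile of ln T is μ + z_p·σ.
ln(27) = 3.296 and ln(65) = 4.174; z_{0.06} = -1.555, z_{0.85} = 1.036.
σ = (4.174 − 3.296)/(1.036 − (-1.555)) = 0.339.
μ = 3.296 − (-1.555)·0.339 = 3.823.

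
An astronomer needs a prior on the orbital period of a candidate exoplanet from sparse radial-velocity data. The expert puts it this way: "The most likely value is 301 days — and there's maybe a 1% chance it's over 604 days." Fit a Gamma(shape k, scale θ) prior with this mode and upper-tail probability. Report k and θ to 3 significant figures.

Gamma(k,θ) with k>1 has mode (k−1)θ, so θ = 301/(k−1).
Need P(X < 604) = 0.99 with θ tied to k this way. Start at k = 2, θ = 301: P(X<604) ≈ 0.596.
Too low — raise k to concentrate. Iterating converges to k ≈ 11.1.
Then θ = 301/(11.1−1) ≈ 29.7.

k ≈ 11.1, θ ≈ 29.7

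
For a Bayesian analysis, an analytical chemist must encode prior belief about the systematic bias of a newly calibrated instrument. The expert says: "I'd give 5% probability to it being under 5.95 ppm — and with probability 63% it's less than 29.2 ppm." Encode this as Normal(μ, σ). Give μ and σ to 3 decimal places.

For Normal(μ,σ), the p-quantile is μ + z_p·σ. Here z_{0.05} = -1.645, z_{0.63} = 0.3319.
So 5.95 = μ − 1.645σ and 29.2 = μ + 0.3319σ.
Subtracting: σ = (29.2 − 5.95)/(0.3319 − (-1.645)) = 11.762.
Then μ = 5.95 − (-1.645)·11.762 = 25.297.

μ = 25.297, σ = 11.762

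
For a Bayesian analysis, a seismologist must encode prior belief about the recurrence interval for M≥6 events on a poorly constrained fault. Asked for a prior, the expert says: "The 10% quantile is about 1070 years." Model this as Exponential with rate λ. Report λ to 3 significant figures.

P(T < 1070.0) = 1 − e^(−λ·1070.0) = 0.1, so λ = −ln(1−0.1)/1070.0 = −ln(0.9)/1070.0 = 9.85e-05.

λ ≈ 9.85e-05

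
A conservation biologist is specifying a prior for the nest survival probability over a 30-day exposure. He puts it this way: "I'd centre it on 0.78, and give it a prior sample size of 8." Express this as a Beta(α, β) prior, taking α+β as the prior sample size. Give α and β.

Under the effective-sample-size interpretation, Beta(α, β) has prior mean α/(α+β) and prior sample size α+β.
So α+β = 8 and α/(α+β) = 0.78, giving α = 0.78·8 = 6.24 and β = 8 − 6.24 = 1.76.

α = 6.24, β = 1.76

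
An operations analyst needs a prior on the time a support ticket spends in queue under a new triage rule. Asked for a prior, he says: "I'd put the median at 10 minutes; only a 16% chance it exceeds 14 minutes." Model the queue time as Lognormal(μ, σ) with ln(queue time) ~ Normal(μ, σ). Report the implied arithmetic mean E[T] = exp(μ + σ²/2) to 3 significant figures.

If T ~ Lognormal(μ,σ) then ln T ~ Normal(μ,σ), so the p-quantile of ln T is μ + z_p·σ.
ln(10) = 2.303 and ln(14) = 2.639; z_{0.5} = 0, z_{0.84} = 0.9945.
σ = (2.639 − 2.303)/(0.9945 − (0)) = 0.338.
μ = 2.303 − (0)·0.338 = 2.303.
E[T] = exp(μ + σ²/2) = exp(2.303 + 0.0572) = 10.6 minutes.

E[T] ≈ 10.6 minutes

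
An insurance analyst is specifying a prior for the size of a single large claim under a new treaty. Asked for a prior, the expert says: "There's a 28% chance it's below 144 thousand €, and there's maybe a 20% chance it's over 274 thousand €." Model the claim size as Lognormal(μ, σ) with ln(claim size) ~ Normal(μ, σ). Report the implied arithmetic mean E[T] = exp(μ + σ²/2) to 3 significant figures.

E[T] ≈ 207 thousand €

If T ~ Lognormal(μ,σ) then ln T ~ Normal(μ,σ), so the p-quantile of ln T is μ + z_p·σ.
ln(144) = 4.97 and ln(274) = 5.613; z_{0.28} = -0.5828, z_{0.8} = 0.8416.
σ = (5.613 − 4.97)/(0.8416 − (-0.5828)) = 0.452.
μ = 4.97 − (-0.5828)·0.452 = 5.233.
E[T] = exp(μ + σ²/2) = exp(5.233 + 0.1020) = 207 thousand €.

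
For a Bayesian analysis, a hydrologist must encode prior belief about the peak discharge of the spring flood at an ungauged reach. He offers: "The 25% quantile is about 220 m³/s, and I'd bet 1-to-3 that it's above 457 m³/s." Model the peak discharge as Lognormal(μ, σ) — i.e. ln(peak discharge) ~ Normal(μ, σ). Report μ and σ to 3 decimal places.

μ ≈ 5.759, σ ≈ 0.542

If T ~ Lognormal(μ,σ) then ln T ~ Normal(μ,σ), so the p-quantile of ln T is μ + z_p·σ.
ln(220) = 5.394 and ln(457) = 6.125; z_{0.25} = -0.6745, z_{0.75} = 0.6745.
σ = (6.125 − 5.394)/(0.6745 − (-0.6745)) = 0.542.
μ = 5.394 − (-0.6745)·0.542 = 5.759.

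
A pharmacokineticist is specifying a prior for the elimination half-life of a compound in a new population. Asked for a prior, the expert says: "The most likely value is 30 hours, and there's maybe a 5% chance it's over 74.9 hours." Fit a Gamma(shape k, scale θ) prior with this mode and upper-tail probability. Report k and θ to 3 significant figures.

k ≈ 4.24, θ ≈ 9.25

Gamma(k,θ) with k>1 has mode (k−1)θ, so θ = 30/(k−1).
Need P(X < 74.9) = 0.95 with θ tied to k this way. Start at k = 2, θ = 30: P(X<74.9) ≈ 0.712.
Too low — raise k to concentrate. Iterating converges to k ≈ 4.24.
Then θ = 30/(4.24−1) ≈ 9.25.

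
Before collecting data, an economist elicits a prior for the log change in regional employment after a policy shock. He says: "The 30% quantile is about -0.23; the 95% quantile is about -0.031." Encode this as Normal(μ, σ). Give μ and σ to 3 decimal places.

The p-quantile of Normal(μ,σ) is μ + z_p·σ, with z_{0.3} = -0.5244 and z_{0.95} = 1.645.
Eliminate σ: μ = (z₂·x₁ − z₁·x₂)/(z₂ − z₁) = (1.645·-0.23 − (-0.5244)·-0.031)/2.169 = -0.182.
Then σ = (x₂ − x₁)/(z₂ − z₁) = (-0.031 − -0.23)/2.169 = 0.092.

μ = -0.182, σ = 0.092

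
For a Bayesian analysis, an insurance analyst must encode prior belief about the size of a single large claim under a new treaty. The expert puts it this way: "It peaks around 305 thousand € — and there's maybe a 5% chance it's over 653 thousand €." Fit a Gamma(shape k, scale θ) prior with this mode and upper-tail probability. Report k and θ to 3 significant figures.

k ≈ 5.76, θ ≈ 64.1

Gamma(k,θ) with k>1 has mode (k−1)θ, so θ = 305/(k−1).
Need P(X < 653) = 0.95 with θ tied to k this way. Start at k = 2, θ = 305: P(X<653) ≈ 0.631.
Too low — raise k to concentrate. Iterating converges to k ≈ 5.76.
Then θ = 305/(5.76−1) ≈ 64.1.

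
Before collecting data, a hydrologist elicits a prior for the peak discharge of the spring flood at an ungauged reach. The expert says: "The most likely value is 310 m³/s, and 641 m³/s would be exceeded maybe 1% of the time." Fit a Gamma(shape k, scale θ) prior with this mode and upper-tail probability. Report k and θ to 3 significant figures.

Gamma(k,θ) with k>1 has mode (k−1)θ, so θ = 310/(k−1).
Need P(X < 641) = 0.99 with θ tied to k this way. Start at k = 2, θ = 310: P(X<641) ≈ 0.612.
Too low — raise k to concentrate. Iterating converges to k ≈ 10.2.
Then θ = 310/(10.2−1) ≈ 33.5.

k ≈ 10.2, θ ≈ 33.5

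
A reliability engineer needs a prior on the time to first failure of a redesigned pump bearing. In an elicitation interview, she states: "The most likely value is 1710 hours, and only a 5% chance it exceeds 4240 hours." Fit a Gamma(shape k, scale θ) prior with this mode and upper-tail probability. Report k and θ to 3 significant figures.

Gamma(k,θ) with k>1 has mode (k−1)θ, so θ = 1710/(k−1).
Need P(X < 4240) = 0.95 with θ tied to k this way. Start at k = 2, θ = 1710: P(X<4240) ≈ 0.708.
Too low — raise k to concentrate. Iterating converges to k ≈ 4.3.
Then θ = 1710/(4.3−1) ≈ 519.

k ≈ 4.3, θ ≈ 519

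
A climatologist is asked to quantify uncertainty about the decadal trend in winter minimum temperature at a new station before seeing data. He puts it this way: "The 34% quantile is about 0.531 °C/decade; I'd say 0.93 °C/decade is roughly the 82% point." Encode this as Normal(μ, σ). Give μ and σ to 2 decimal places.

The p-quantile of Normal(μ,σ) is μ + z_p·σ, with z_{0.34} = -0.4125 and z_{0.82} = 0.9154.
Eliminate σ: μ = (z₂·x₁ − z₁·x₂)/(z₂ − z₁) = (0.9154·0.531 − (-0.4125)·0.93)/1.328 = 0.65.
Then σ = (x₂ − x₁)/(z₂ − z₁) = (0.93 − 0.531)/1.328 = 0.30.

μ = 0.65, σ = 0.30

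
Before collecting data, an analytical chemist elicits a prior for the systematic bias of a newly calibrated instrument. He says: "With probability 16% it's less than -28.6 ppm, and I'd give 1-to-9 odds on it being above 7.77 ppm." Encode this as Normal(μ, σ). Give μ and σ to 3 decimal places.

For Normal(μ,σ), the p-quantile is μ + z_p·σ. Here z_{0.16} = -0.9945, z_{0.9} = 1.282.
So -28.6 = μ − 0.9945σ and 7.77 = μ + 1.282σ.
Subtracting: σ = (7.77 − -28.6)/(1.282 − (-0.9945)) = 15.980.
Then μ = -28.6 − (-0.9945)·15.980 = -12.709.

μ = -12.709, σ = 15.980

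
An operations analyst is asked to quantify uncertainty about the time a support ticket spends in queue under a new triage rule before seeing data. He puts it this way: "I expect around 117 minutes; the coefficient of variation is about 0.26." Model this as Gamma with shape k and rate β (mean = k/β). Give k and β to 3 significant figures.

For Gamma(k, rate β): mean = k/β, variance = k/β², so CV = 1/√k.
CV = 0.26, hence k = 1/CV² = 14.8.
Then β = k/mean = 14.8/117 = 0.126.

k ≈ 14.8, β ≈ 0.126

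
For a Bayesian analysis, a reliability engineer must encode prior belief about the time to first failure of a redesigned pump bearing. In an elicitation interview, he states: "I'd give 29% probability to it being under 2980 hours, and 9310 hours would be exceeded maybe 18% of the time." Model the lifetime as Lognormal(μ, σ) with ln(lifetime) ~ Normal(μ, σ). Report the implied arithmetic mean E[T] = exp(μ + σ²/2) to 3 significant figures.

E[T] ≈ 6180 hours

If T ~ Lognormal(μ,σ) then ln T ~ Normal(μ,σ), so the p-quantile of ln T is μ + z_p·σ.
ln(2980) = 8 and ln(9310) = 9.139; z_{0.29} = -0.5534, z_{0.82} = 0.9154.
σ = (9.139 − 8)/(0.9154 − (-0.5534)) = 0.776.
μ = 8 − (-0.5534)·0.776 = 8.429.
E[T] = exp(μ + σ²/2) = exp(8.429 + 0.3008) = 6180 hours.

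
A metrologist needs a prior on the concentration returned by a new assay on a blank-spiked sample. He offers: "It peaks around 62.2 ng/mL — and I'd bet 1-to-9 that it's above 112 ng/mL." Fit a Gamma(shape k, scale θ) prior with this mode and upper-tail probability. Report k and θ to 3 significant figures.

Gamma(k,θ) with k>1 has mode (k−1)θ, so θ = 62.2/(k−1).
Need P(X < 112) = 0.9 with θ tied to k this way. Start at k = 2, θ = 62.2: P(X<112) ≈ 0.537.
Too low — raise k to concentrate. Iterating converges to k ≈ 6.5.
Then θ = 62.2/(6.5−1) ≈ 11.3.

k ≈ 6.5, θ ≈ 11.3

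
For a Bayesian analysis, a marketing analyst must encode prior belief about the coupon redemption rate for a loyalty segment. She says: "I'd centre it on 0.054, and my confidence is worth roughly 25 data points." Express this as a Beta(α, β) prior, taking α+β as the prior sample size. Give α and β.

Under the effective-sample-size interpretation, Beta(α, β) has prior mean α/(α+β) and prior sample size α+β.
So α+β = 25 and α/(α+β) = 0.054, giving α = 0.054·25 = 1.35 and β = 25 − 1.35 = 23.65.

α = 1.35, β = 23.65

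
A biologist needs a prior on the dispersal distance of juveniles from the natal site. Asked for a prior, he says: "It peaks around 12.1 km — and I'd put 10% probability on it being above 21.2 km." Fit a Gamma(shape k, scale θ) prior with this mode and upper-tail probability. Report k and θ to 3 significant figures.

k ≈ 7.04, θ ≈ 2

Gamma(k,θ) with k>1 has mode (k−1)θ, so θ = 12.1/(k−1).
Need P(X < 21.2) = 0.9 with θ tied to k this way. Start at k = 2, θ = 12.1: P(X<21.2) ≈ 0.523.
Too low — raise k to concentrate. Iterating converges to k ≈ 7.04.
Then θ = 12.1/(7.04−1) ≈ 2.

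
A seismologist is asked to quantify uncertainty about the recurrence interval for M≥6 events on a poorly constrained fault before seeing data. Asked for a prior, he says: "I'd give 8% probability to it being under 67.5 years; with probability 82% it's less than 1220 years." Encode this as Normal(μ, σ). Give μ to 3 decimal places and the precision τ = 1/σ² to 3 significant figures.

The p-quantile of Normal(μ,σ) is μ + z_p·σ, with z_{0.08} = -1.405 and z_{0.82} = 0.9154.
Eliminate σ: μ = (z₂·x₁ − z₁·x₂)/(z₂ − z₁) = (0.9154·67.5 − (-1.405)·1220)/2.32 = 765.362.
Then σ = (x₂ − x₁)/(z₂ − z₁) = (1220 − 67.5)/2.32 = 496.674.
Precision τ = 1/σ² = 1/496.7² = 4.05e-06.

μ = 765.362, τ = 4.05e-06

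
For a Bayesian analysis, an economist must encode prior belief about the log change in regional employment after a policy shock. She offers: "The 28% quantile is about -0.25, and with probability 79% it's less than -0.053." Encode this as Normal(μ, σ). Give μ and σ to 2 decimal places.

For Normal(μ,σ), the p-quantile is μ + z_p·σ. Here z_{0.28} = -0.5828, z_{0.79} = 0.8064.
So -0.25 = μ − 0.5828σ and -0.053 = μ + 0.8064σ.
Subtracting: σ = (-0.053 − -0.25)/(0.8064 − (-0.5828)) = 0.14.
Then μ = -0.25 − (-0.5828)·0.14 = -0.17.

μ = -0.17, σ = 0.14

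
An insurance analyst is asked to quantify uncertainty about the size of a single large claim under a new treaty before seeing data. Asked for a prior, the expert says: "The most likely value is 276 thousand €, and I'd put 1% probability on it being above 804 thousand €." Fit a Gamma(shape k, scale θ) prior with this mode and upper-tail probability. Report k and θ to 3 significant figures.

k ≈ 4.97, θ ≈ 69.6

Gamma(k,θ) with k>1 has mode (k−1)θ, so θ = 276/(k−1).
Need P(X < 804) = 0.99 with θ tied to k this way. Start at k = 2, θ = 276: P(X<804) ≈ 0.787.
Too low — raise k to concentrate. Iterating converges to k ≈ 4.97.
Then θ = 276/(4.97−1) ≈ 69.6.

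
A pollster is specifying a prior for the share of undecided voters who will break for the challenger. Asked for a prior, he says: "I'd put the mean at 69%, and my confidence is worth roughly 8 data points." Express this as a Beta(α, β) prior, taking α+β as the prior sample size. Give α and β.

Under the effective-sample-size interpretation, Beta(α, β) has prior mean α/(α+β) and prior sample size α+β.
So α+β = 8 and α/(α+β) = 0.69, giving α = 0.69·8 = 5.52 and β = 8 − 5.52 = 2.48.

α = 5.52, β = 2.48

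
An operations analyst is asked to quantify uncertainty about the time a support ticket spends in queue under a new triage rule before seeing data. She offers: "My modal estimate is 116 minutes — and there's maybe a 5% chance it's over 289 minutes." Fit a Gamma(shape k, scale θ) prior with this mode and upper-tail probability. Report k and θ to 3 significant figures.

k ≈ 4.26, θ ≈ 35.6

Gamma(k,θ) with k>1 has mode (k−1)θ, so θ = 116/(k−1).
Need P(X < 289) = 0.95 with θ tied to k this way. Start at k = 2, θ = 116: P(X<289) ≈ 0.711.
Too low — raise k to concentrate. Iterating converges to k ≈ 4.26.
Then θ = 116/(4.26−1) ≈ 35.6.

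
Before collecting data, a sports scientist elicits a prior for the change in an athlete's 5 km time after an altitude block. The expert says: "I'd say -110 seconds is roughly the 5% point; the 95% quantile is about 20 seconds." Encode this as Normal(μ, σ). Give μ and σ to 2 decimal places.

μ = -45.00, σ = 39.52

The p-quantile of Normal(μ,σ) is μ + z_p·σ, with z_{0.05} = -1.645 and z_{0.95} = 1.645.
Eliminate σ: μ = (z₂·x₁ − z₁·x₂)/(z₂ − z₁) = (1.645·-110 − (-1.645)·20)/3.29 = -45.00.
Then σ = (x₂ − x₁)/(z₂ − z₁) = (20 − -110)/3.29 = 39.52.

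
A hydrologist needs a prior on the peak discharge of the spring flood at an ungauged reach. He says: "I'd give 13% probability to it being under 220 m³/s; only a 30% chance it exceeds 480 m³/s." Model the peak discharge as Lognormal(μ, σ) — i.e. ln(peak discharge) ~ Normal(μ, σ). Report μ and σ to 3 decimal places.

μ ≈ 5.926, σ ≈ 0.473

If T ~ Lognormal(μ,σ) then ln T ~ Normal(μ,σ), so the p-quantile of ln T is μ + z_p·σ.
ln(220) = 5.394 and ln(480) = 6.174; z_{0.13} = -1.126, z_{0.7} = 0.5244.
σ = (6.174 − 5.394)/(0.5244 − (-1.126)) = 0.473.
μ = 5.394 − (-1.126)·0.473 = 5.926.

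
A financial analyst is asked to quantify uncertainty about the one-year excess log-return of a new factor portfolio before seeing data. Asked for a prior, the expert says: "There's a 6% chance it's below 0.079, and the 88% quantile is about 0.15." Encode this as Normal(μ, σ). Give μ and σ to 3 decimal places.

μ = 0.119, σ = 0.026

For Normal(μ,σ), the p-quantile is μ + z_p·σ. Here z_{0.06} = -1.555, z_{0.88} = 1.175.
So 0.079 = μ − 1.555σ and 0.15 = μ + 1.175σ.
Subtracting: σ = (0.15 − 0.079)/(1.175 − (-1.555)) = 0.026.
Then μ = 0.079 − (-1.555)·0.026 = 0.119.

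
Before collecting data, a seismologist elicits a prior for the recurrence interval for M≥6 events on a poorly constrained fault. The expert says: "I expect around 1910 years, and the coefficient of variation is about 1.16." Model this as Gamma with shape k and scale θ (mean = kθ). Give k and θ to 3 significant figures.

k ≈ 0.743, θ ≈ 2570

For Gamma(k, scale θ): mean = kθ, variance = kθ², so CV = 1/√k.
CV = 1.16, hence k = 1/CV² = 0.743.
Then θ = mean/k = 1910/0.743 = 2570.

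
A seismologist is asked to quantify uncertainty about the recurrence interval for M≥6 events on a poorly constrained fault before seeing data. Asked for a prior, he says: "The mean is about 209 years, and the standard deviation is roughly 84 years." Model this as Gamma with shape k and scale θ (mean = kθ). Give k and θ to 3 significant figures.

k ≈ 6.19, θ ≈ 33.8

For Gamma(k, scale θ): mean = kθ, variance = kθ², so CV = 1/√k.
CV = SD/mean = 84/209 = 0.4019, hence k = 1/CV² = 6.19.
Then θ = mean/k = 209/6.19 = 33.8.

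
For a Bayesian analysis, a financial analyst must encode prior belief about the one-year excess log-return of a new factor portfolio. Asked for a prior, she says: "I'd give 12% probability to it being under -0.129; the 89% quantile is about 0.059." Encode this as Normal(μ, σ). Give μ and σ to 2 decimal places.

The p-quantile of Normal(μ,σ) is μ + z_p·σ, with z_{0.12} = -1.175 and z_{0.89} = 1.227.
Eliminate σ: μ = (z₂·x₁ − z₁·x₂)/(z₂ − z₁) = (1.227·-0.129 − (-1.175)·0.059)/2.402 = -0.04.
Then σ = (x₂ − x₁)/(z₂ − z₁) = (0.059 − -0.129)/2.402 = 0.08.

μ = -0.04, σ = 0.08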